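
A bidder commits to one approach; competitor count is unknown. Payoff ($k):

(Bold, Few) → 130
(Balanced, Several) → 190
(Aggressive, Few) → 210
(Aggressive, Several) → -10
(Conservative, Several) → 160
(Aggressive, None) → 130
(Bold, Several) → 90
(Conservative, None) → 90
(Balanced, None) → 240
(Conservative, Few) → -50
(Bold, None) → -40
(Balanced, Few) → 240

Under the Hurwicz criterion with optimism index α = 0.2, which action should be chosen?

Conservative: 0.2·160 + 0.8·(-50) = -8
Balanced: 0.2·240 + 0.8·190 = 200
Aggressive: 0.2·210 + 0.8·(-10) = 34
Bold: 0.2·130 + 0.8·(-40) = -6
Highest Hurwicz score = 200 → Balanced.

Balanced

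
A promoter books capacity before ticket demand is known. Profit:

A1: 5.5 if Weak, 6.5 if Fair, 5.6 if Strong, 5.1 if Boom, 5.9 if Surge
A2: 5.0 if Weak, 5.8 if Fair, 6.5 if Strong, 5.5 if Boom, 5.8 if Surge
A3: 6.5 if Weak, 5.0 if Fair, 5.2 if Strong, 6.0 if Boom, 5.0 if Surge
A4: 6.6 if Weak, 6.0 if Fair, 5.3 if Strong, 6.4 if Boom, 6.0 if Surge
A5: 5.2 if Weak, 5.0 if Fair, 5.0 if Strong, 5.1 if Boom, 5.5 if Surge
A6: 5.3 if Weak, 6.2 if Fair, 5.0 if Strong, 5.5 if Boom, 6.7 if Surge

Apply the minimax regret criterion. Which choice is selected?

A4

Column bests: Weak=6.6, Fair=6.5, Strong=6.5, Boom=6.4, Surge=6.7.
A1 regrets: 1.1, 0.0, 0.9, 1.3, 0.8 → max 1.3
A2 regrets: 1.6, 0.7, 0.0, 0.9, 0.9 → max 1.6
A3 regrets: 0.1, 1.5, 1.3, 0.4, 1.7 → max 1.7
A4 regrets: 0.0, 0.5, 1.2, 0.0, 0.7 → max 1.2
A5 regrets: 1.4, 1.5, 1.5, 1.3, 1.2 → max 1.5
A6 regrets: 1.3, 0.3, 1.5, 0.9, 0.0 → max 1.5
Smallest max regret = 1.2 → A4.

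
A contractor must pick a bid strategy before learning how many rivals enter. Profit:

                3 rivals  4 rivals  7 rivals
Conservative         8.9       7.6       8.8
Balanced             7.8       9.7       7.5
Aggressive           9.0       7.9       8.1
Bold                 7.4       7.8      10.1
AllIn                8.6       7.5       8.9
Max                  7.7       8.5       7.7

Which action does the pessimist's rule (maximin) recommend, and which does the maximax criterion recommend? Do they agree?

maximin → Aggressive; maximax → Bold (disagree)

Row minima: Conservative=7.6, Balanced=7.5, Aggressive=7.9, Bold=7.4, AllIn=7.5, Max=7.7
Best worst-case = 7.9 → Aggressive.
Row maxima: Conservative=8.9, Balanced=9.7, Aggressive=9.0, Bold=10.1, AllIn=8.9, Max=8.5
Best best-case = 10.1 → Bold.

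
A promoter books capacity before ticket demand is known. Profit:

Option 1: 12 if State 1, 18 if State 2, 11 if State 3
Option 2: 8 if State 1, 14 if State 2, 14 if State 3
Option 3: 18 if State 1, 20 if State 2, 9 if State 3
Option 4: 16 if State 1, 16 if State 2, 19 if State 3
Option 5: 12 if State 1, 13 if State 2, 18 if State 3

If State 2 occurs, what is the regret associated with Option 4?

Best payoff under State 2 is 20.
Regret = 20 − 16 = 4.

4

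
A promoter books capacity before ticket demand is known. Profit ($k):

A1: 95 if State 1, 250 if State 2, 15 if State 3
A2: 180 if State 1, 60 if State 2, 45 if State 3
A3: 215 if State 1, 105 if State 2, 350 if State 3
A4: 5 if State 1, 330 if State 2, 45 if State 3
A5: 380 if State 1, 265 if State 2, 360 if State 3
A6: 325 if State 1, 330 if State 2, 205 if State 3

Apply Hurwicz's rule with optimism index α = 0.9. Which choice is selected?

A5

A1: 0.9·250 + 0.1·15 = 226.5
A2: 0.9·180 + 0.1·45 = 166.5
A3: 0.9·350 + 0.1·105 = 325.5
A4: 0.9·330 + 0.1·5 = 297.5
A5: 0.9·380 + 0.1·265 = 368.5
A6: 0.9·330 + 0.1·205 = 317.5
Highest Hurwicz score = 368.5 → A5.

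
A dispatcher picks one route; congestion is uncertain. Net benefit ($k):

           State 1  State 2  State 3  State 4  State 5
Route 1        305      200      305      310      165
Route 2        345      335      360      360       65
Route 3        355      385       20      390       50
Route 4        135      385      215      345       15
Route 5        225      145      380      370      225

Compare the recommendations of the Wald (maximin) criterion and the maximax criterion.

maximin → Route 1; maximax → Route 3 (disagree)

Row minima: Route 1=165, Route 2=65, Route 3=20, Route 4=15, Route 5=145
Best worst-case = 165 → Route 1.
Row maxima: Route 1=310, Route 2=360, Route 3=390, Route 4=385, Route 5=380
Best best-case = 390 → Route 3.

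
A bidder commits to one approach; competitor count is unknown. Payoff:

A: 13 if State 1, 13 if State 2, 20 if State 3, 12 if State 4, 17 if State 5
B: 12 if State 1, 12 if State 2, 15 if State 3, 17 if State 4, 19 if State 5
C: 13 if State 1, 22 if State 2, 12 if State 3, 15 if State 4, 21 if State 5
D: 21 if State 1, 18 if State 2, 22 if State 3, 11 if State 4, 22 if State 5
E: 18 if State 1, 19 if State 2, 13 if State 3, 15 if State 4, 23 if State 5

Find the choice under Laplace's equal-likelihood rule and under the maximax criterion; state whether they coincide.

Row averages: A=15, B=15, C=16.6, D=18.8, E=17.6
Highest average = 18.8 → D.
Row maxima: A=20, B=19, C=22, D=22, E=23
Best best-case = 23 → E.

laplace → D; maximax → E (disagree)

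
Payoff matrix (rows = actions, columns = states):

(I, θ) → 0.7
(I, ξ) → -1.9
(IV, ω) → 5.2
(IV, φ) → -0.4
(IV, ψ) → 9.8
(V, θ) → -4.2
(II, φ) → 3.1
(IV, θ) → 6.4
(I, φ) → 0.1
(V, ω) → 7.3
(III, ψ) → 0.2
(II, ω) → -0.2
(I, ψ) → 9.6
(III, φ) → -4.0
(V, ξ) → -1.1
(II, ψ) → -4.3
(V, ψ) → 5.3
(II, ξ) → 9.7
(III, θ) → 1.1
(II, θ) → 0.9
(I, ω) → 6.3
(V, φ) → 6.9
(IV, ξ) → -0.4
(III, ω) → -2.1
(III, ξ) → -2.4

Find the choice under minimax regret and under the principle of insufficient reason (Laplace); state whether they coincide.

Column bests: θ=6.4, φ=6.9, ψ=9.8, ω=7.3, ξ=9.7.
I regrets: 5.7, 6.8, 0.2, 1.0, 11.6 → max 11.6
II regrets: 5.5, 3.8, 14.1, 7.5, 0.0 → max 14.1
III regrets: 5.3, 10.9, 9.6, 9.4, 12.1 → max 12.1
IV regrets: 0.0, 7.3, 0.0, 2.1, 10.1 → max 10.1
V regrets: 10.6, 0.0, 4.5, 0.0, 10.8 → max 10.8
Smallest max regret = 10.1 → IV.
Row averages: I=2.96, II=1.84, III=-1.44, IV=4.12, V=2.84
Highest average = 4.12 → IV.

minimax regret → IV; laplace → IV (agree)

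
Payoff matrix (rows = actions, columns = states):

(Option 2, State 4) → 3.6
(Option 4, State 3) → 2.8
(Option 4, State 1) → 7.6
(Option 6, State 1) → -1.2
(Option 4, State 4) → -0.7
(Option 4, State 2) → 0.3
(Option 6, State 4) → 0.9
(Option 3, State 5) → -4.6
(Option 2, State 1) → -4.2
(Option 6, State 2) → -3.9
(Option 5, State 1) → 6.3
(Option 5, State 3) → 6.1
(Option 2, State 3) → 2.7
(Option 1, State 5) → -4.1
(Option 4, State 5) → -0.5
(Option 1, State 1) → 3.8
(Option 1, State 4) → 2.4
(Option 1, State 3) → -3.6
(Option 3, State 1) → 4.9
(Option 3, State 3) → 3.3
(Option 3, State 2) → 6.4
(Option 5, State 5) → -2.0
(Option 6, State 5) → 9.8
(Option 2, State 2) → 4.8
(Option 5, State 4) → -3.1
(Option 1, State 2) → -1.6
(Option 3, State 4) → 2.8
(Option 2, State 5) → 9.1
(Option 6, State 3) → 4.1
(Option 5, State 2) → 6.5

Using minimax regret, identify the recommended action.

Column bests: State 1=7.6, State 2=6.5, State 3=6.1, State 4=3.6, State 5=9.8.
Option 1 regrets: 3.8, 8.1, 9.7, 1.2, 13.9 → max 13.9
Option 2 regrets: 11.8, 1.7, 3.4, 0.0, 0.7 → max 11.8
Option 3 regrets: 2.7, 0.1, 2.8, 0.8, 14.4 → max 14.4
Option 4 regrets: 0.0, 6.2, 3.3, 4.3, 10.3 → max 10.3
Option 5 regrets: 1.3, 0.0, 0.0, 6.7, 11.8 → max 11.8
Option 6 regrets: 8.8, 10.4, 2.0, 2.7, 0.0 → max 10.4
Smallest max regret = 10.3 → Option 4.

Option 4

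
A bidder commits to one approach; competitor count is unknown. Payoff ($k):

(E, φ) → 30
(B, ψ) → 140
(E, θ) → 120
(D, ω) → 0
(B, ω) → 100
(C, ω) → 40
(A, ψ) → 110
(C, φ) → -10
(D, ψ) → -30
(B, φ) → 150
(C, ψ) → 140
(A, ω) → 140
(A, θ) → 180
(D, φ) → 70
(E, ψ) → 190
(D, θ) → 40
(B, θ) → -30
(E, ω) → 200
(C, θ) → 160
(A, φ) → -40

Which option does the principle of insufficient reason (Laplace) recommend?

Row averages: A=97.5, B=90, C=82.5, D=20, E=135
Highest average = 135 → E.

E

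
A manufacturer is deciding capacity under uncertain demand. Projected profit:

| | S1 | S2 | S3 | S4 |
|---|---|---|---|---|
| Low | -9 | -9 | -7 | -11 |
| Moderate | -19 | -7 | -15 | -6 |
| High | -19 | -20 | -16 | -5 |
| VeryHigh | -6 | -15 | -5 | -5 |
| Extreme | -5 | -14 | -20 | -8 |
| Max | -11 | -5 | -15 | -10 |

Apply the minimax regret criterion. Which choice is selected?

Column bests: S1=-5, S2=-5, S3=-5, S4=-5.
Low regrets: 4, 4, 2, 6 → max 6
Moderate regrets: 14, 2, 10, 1 → max 14
High regrets: 14, 15, 11, 0 → max 15
VeryHigh regrets: 1, 10, 0, 0 → max 10
Extreme regrets: 0, 9, 15, 3 → max 15
Max regrets: 6, 0, 10, 5 → max 10
Smallest max regret = 6 → Low.

Low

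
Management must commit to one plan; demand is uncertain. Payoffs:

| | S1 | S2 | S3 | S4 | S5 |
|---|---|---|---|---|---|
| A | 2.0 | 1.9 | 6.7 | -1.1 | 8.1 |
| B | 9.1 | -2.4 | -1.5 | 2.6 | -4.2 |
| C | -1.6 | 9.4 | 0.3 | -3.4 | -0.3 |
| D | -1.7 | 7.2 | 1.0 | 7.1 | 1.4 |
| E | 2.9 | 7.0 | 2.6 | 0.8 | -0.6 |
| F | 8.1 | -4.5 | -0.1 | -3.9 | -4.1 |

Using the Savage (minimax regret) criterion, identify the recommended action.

A

Column bests: S1=9.1, S2=9.4, S3=6.7, S4=7.1, S5=8.1.
A regrets: 7.1, 7.5, 0.0, 8.2, 0.0 → max 8.2
B regrets: 0.0, 11.8, 8.2, 4.5, 12.3 → max 12.3
C regrets: 10.7, 0.0, 6.4, 10.5, 8.4 → max 10.7
D regrets: 10.8, 2.2, 5.7, 0.0, 6.7 → max 10.8
E regrets: 6.2, 2.4, 4.1, 6.3, 8.7 → max 8.7
F regrets: 1.0, 13.9, 6.8, 11.0, 12.2 → max 13.9
Smallest max regret = 8.2 → A.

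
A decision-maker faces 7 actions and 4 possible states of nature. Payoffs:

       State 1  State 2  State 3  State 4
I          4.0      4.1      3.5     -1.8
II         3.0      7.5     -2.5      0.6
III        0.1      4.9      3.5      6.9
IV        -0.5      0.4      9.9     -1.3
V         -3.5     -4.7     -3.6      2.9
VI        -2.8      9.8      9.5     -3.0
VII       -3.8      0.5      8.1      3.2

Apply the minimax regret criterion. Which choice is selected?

III

Column bests: State 1=4.0, State 2=9.8, State 3=9.9, State 4=6.9.
I regrets: 0.0, 5.7, 6.4, 8.7 → max 8.7
II regrets: 1.0, 2.3, 12.4, 6.3 → max 12.4
III regrets: 3.9, 4.9, 6.4, 0.0 → max 6.4
IV regrets: 4.5, 9.4, 0.0, 8.2 → max 9.4
V regrets: 7.5, 14.5, 13.5, 4.0 → max 14.5
VI regrets: 6.8, 0.0, 0.4, 9.9 → max 9.9
VII regrets: 7.8, 9.3, 1.8, 3.7 → max 9.3
Smallest max regret = 6.4 → III.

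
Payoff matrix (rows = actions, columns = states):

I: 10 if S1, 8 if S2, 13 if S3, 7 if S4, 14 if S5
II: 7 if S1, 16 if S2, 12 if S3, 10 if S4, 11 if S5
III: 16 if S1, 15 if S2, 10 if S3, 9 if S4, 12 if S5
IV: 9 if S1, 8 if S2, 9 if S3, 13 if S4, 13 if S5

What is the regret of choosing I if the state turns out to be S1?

Best payoff under S1 is 16.
Regret = 16 − 10 = 6.

6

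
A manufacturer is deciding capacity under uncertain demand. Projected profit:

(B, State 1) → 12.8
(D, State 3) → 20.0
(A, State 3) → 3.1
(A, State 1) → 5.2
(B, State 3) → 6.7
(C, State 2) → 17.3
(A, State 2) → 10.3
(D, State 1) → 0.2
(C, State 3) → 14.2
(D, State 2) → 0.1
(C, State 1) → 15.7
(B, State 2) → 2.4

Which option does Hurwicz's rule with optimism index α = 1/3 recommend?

A: 1/3·10.3 + 2/3·3.1 = 5.5
B: 1/3·12.8 + 2/3·2.4 = 88/15
C: 1/3·17.3 + 2/3·14.2 = 457/30
D: 1/3·20.0 + 2/3·0.1 = 101/15
Highest Hurwicz score = 457/30 → C.

C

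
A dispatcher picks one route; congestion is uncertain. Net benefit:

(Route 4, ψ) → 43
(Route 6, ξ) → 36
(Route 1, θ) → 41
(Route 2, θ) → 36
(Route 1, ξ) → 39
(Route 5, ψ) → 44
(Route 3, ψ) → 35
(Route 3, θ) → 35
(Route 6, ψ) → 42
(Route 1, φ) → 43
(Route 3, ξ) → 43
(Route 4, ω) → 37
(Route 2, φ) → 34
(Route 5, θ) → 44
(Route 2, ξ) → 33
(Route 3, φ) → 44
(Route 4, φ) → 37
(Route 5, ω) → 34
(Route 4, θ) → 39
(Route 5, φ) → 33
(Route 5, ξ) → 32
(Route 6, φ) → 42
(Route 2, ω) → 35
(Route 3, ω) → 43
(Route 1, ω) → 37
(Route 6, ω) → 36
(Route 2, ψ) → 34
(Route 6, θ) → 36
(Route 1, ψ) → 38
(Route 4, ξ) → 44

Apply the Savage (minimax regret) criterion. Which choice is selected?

Column bests: θ=44, φ=44, ψ=44, ω=43, ξ=44.
Route 1 regrets: 3, 1, 6, 6, 5 → max 6
Route 2 regrets: 8, 10, 10, 8, 11 → max 11
Route 3 regrets: 9, 0, 9, 0, 1 → max 9
Route 4 regrets: 5, 7, 1, 6, 0 → max 7
Route 5 regrets: 0, 11, 0, 9, 12 → max 12
Route 6 regrets: 8, 2, 2, 7, 8 → max 8
Smallest max regret = 6 → Route 1.

Route 1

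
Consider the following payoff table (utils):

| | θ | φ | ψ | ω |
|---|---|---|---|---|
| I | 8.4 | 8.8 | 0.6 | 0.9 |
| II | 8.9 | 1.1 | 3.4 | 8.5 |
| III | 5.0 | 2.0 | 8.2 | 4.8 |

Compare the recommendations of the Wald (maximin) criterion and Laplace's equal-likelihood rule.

maximin → III; laplace → II (disagree)

Row minima: I=0.6, II=1.1, III=2.0
Best worst-case = 2.0 → III.
Row averages: I=4.675, II=5.475, III=5
Highest average = 5.475 → II.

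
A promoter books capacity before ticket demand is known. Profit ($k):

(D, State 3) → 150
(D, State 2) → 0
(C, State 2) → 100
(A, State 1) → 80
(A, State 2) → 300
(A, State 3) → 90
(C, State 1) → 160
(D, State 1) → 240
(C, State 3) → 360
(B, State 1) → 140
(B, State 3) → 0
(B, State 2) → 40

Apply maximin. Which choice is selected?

C

Row minima: A=80, B=0, C=100, D=0
Best worst-case = 100 → C.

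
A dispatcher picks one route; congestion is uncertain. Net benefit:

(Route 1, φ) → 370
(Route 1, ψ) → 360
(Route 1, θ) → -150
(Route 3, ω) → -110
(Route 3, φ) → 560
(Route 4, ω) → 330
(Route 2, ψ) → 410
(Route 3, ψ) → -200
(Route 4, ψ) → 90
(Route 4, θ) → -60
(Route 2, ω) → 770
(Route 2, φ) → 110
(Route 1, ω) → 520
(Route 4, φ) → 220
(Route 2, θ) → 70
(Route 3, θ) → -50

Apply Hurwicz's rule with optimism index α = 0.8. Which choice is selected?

Route 2

Route 1: 0.8·520 + 0.2·(-150) = 386
Route 2: 0.8·770 + 0.2·70 = 630
Route 3: 0.8·560 + 0.2·(-200) = 408
Route 4: 0.8·330 + 0.2·(-60) = 252
Highest Hurwicz score = 630 → Route 2.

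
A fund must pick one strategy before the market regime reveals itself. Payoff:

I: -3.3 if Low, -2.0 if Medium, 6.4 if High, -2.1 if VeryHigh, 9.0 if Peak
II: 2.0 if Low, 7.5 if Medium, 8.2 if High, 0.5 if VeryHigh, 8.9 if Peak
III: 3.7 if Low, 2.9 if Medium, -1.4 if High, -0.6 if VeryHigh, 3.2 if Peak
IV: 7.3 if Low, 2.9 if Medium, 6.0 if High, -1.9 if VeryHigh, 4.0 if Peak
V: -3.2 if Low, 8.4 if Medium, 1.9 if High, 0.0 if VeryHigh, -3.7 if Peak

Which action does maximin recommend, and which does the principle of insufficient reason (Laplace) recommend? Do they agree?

maximin → II; laplace → II (agree)

Row minima: I=-3.3, II=0.5, III=-1.4, IV=-1.9, V=-3.7
Best worst-case = 0.5 → II.
Row averages: I=1.6, II=5.42, III=1.56, IV=3.66, V=0.68
Highest average = 5.42 → II.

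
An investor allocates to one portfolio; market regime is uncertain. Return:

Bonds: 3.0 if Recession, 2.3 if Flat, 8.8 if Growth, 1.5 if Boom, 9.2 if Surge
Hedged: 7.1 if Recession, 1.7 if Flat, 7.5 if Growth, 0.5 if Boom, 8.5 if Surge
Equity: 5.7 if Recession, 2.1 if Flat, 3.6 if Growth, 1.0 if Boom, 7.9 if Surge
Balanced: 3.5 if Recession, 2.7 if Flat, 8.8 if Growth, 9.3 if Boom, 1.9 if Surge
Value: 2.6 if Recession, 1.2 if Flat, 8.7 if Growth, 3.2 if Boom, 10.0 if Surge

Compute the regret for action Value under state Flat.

1.5

Best payoff under Flat is 2.7.
Regret = 2.7 − 1.2 = 1.5.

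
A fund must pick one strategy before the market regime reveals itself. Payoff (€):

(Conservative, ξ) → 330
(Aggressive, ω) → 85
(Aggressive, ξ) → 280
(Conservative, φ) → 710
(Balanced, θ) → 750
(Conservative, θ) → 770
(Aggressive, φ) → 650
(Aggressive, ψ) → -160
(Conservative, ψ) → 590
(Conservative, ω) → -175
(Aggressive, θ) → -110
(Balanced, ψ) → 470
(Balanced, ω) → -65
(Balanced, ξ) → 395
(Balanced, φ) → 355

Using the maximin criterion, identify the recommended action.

Balanced

Row minima: Conservative=-175, Balanced=-65, Aggressive=-160
Best worst-case = -65 → Balanced.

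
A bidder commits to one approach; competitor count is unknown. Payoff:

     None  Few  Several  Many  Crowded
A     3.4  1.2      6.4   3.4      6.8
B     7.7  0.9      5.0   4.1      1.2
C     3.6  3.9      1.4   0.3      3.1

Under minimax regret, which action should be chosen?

Column bests: None=7.7, Few=3.9, Several=6.4, Many=4.1, Crowded=6.8.
A regrets: 4.3, 2.7, 0.0, 0.7, 0.0 → max 4.3
B regrets: 0.0, 3.0, 1.4, 0.0, 5.6 → max 5.6
C regrets: 4.1, 0.0, 5.0, 3.8, 3.7 → max 5.0
Smallest max regret = 4.3 → A.

A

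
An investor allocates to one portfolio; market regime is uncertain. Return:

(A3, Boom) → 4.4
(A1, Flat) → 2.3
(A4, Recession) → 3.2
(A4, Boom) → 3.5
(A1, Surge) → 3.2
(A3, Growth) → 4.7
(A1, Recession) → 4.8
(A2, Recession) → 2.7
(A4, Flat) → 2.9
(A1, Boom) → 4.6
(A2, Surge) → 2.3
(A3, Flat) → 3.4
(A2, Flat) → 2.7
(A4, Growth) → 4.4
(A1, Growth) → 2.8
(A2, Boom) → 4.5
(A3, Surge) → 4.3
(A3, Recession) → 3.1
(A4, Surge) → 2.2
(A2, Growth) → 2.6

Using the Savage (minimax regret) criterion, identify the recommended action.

A3

Column bests: Recession=4.8, Flat=3.4, Growth=4.7, Boom=4.6, Surge=4.3.
A1 regrets: 0.0, 1.1, 1.9, 0.0, 1.1 → max 1.9
A2 regrets: 2.1, 0.7, 2.1, 0.1, 2.0 → max 2.1
A3 regrets: 1.7, 0.0, 0.0, 0.2, 0.0 → max 1.7
A4 regrets: 1.6, 0.5, 0.3, 1.1, 2.1 → max 2.1
Smallest max regret = 1.7 → A3.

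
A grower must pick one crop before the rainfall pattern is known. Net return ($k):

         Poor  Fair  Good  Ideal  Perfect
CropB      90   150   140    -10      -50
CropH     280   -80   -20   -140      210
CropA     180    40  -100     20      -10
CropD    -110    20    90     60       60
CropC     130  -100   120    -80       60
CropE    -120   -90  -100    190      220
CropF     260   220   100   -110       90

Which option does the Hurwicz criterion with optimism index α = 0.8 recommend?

CropH

CropB: 0.8·150 + 0.2·(-50) = 110
CropH: 0.8·280 + 0.2·(-140) = 196
CropA: 0.8·180 + 0.2·(-100) = 124
CropD: 0.8·90 + 0.2·(-110) = 50
CropC: 0.8·130 + 0.2·(-100) = 84
CropE: 0.8·220 + 0.2·(-120) = 152
CropF: 0.8·260 + 0.2·(-110) = 186
Highest Hurwicz score = 196 → CropH.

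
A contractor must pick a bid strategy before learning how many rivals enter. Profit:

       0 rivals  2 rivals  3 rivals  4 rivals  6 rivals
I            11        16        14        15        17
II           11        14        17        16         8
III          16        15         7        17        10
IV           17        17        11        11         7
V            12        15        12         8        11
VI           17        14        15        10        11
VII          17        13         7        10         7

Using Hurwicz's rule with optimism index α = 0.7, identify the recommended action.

I: 0.7·17 + 0.3·11 = 15.2
II: 0.7·17 + 0.3·8 = 14.3
III: 0.7·17 + 0.3·7 = 14
IV: 0.7·17 + 0.3·7 = 14
V: 0.7·15 + 0.3·8 = 12.9
VI: 0.7·17 + 0.3·10 = 14.9
VII: 0.7·17 + 0.3·7 = 14
Highest Hurwicz score = 15.2 → I.

I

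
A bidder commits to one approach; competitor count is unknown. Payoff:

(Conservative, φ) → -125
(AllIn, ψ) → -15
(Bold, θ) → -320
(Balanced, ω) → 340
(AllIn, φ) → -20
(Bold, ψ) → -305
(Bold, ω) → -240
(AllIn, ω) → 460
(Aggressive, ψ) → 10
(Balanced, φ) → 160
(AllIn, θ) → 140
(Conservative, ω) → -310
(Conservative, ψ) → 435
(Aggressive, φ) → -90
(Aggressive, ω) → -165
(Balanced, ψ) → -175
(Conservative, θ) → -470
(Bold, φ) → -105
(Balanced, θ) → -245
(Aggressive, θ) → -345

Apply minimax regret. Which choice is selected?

AllIn

Column bests: θ=140, φ=160, ψ=435, ω=460.
Conservative regrets: 610, 285, 0, 770 → max 770
Balanced regrets: 385, 0, 610, 120 → max 610
Aggressive regrets: 485, 250, 425, 625 → max 625
Bold regrets: 460, 265, 740, 700 → max 740
AllIn regrets: 0, 180, 450, 0 → max 450
Smallest max regret = 450 → AllIn.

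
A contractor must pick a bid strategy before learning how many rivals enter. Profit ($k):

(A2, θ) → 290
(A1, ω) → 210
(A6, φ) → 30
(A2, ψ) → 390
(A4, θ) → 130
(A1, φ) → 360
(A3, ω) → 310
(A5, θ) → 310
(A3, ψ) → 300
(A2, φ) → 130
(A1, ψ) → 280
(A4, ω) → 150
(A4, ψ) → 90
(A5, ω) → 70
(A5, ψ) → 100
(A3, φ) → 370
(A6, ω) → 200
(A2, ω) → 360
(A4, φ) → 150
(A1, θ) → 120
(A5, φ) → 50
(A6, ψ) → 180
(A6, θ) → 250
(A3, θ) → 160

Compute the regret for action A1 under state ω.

150

Best payoff under ω is 360.
Regret = 360 − 210 = 150.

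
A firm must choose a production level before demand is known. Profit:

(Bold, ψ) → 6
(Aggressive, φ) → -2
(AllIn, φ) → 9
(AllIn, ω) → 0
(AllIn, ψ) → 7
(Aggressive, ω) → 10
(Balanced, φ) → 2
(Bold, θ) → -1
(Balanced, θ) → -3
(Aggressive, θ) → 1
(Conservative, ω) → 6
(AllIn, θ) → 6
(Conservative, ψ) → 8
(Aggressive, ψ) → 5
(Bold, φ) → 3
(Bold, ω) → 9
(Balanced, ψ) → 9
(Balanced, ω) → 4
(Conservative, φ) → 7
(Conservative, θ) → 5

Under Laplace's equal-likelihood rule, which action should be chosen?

Row averages: Conservative=6.5, Balanced=3, Aggressive=3.5, Bold=4.25, AllIn=5.5
Highest average = 6.5 → Conservative.

Conservative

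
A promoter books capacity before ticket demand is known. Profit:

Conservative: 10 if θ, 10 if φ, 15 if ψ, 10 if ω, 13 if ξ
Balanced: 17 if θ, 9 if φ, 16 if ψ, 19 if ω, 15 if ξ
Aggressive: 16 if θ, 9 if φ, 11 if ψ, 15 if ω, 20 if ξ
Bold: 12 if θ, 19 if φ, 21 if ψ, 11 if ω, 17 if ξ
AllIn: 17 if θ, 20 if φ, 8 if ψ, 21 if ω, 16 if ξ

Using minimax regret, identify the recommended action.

Bold

Column bests: θ=17, φ=20, ψ=21, ω=21, ξ=20.
Conservative regrets: 7, 10, 6, 11, 7 → max 11
Balanced regrets: 0, 11, 5, 2, 5 → max 11
Aggressive regrets: 1, 11, 10, 6, 0 → max 11
Bold regrets: 5, 1, 0, 10, 3 → max 10
AllIn regrets: 0, 0, 13, 0, 4 → max 13
Smallest max regret = 10 → Bold.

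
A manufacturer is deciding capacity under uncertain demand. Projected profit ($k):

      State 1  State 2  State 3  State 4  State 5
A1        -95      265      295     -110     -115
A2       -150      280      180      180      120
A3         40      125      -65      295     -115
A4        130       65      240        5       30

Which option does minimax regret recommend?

A2

Column bests: State 1=130, State 2=280, State 3=295, State 4=295, State 5=120.
A1 regrets: 225, 15, 0, 405, 235 → max 405
A2 regrets: 280, 0, 115, 115, 0 → max 280
A3 regrets: 90, 155, 360, 0, 235 → max 360
A4 regrets: 0, 215, 55, 290, 90 → max 290
Smallest max regret = 280 → A2.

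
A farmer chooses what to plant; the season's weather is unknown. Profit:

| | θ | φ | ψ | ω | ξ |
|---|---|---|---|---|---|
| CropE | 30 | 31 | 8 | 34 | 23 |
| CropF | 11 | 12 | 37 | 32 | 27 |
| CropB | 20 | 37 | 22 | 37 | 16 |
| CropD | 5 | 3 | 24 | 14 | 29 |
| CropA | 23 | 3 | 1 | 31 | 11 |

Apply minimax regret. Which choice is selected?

CropB

Column bests: θ=30, φ=37, ψ=37, ω=37, ξ=29.
CropE regrets: 0, 6, 29, 3, 6 → max 29
CropF regrets: 19, 25, 0, 5, 2 → max 25
CropB regrets: 10, 0, 15, 0, 13 → max 15
CropD regrets: 25, 34, 13, 23, 0 → max 34
CropA regrets: 7, 34, 36, 6, 18 → max 36
Smallest max regret = 15 → CropB.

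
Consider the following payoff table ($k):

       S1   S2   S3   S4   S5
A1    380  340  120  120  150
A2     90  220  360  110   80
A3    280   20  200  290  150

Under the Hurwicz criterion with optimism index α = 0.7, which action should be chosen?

A1

A1: 0.7·380 + 0.3·120 = 302
A2: 0.7·360 + 0.3·80 = 276
A3: 0.7·290 + 0.3·20 = 209
Highest Hurwicz score = 302 → A1.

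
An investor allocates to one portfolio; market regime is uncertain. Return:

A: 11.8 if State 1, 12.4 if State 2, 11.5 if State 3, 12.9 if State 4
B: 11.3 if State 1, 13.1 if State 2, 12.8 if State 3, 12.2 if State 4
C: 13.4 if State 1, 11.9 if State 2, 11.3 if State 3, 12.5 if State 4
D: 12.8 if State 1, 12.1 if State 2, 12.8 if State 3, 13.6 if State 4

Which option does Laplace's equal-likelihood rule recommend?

Row averages: A=12.15, B=12.35, C=12.275, D=12.825
Highest average = 12.825 → D.

D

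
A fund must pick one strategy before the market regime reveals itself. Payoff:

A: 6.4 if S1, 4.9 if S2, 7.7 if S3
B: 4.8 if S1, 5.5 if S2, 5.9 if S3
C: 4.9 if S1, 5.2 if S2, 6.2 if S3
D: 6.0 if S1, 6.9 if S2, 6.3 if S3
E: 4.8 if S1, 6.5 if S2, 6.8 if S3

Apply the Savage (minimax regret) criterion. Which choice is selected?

D

Column bests: S1=6.4, S2=6.9, S3=7.7.
A regrets: 0.0, 2.0, 0.0 → max 2.0
B regrets: 1.6, 1.4, 1.8 → max 1.8
C regrets: 1.5, 1.7, 1.5 → max 1.7
D regrets: 0.4, 0.0, 1.4 → max 1.4
E regrets: 1.6, 0.4, 0.9 → max 1.6
Smallest max regret = 1.4 → D.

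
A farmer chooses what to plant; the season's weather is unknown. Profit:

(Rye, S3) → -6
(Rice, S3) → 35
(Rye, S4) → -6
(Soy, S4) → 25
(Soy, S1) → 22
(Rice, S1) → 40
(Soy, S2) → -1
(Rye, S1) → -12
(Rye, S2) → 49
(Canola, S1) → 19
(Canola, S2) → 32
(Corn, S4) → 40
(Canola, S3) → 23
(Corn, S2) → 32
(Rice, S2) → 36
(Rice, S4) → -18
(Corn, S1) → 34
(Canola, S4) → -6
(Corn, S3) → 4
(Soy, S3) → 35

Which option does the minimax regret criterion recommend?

Column bests: S1=40, S2=49, S3=35, S4=40.
Canola regrets: 21, 17, 12, 46 → max 46
Rice regrets: 0, 13, 0, 58 → max 58
Rye regrets: 52, 0, 41, 46 → max 52
Corn regrets: 6, 17, 31, 0 → max 31
Soy regrets: 18, 50, 0, 15 → max 50
Smallest max regret = 31 → Corn.

Corn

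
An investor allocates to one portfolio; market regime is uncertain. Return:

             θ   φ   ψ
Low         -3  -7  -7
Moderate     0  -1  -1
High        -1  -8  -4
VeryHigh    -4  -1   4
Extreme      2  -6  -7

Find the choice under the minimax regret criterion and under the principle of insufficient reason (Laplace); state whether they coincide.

minimax regret → Moderate; laplace → VeryHigh (disagree)

Column bests: θ=2, φ=-1, ψ=4.
Low regrets: 5, 6, 11 → max 11
Moderate regrets: 2, 0, 5 → max 5
High regrets: 3, 7, 8 → max 8
VeryHigh regrets: 6, 0, 0 → max 6
Extreme regrets: 0, 5, 11 → max 11
Smallest max regret = 5 → Moderate.
Row averages: Low=-17/3, Moderate=-2/3, High=-13/3, VeryHigh=-1/3, Extreme=-11/3
Highest average = -1/3 → VeryHigh.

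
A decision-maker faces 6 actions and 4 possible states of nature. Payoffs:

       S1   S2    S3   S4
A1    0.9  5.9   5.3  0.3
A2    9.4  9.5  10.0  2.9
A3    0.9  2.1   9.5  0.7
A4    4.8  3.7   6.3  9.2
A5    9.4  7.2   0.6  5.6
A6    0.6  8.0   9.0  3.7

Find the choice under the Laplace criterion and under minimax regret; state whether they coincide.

Row averages: A1=3.1, A2=7.95, A3=3.3, A4=6, A5=5.7, A6=5.325
Highest average = 7.95 → A2.
Column bests: S1=9.4, S2=9.5, S3=10.0, S4=9.2.
A1 regrets: 8.5, 3.6, 4.7, 8.9 → max 8.9
A2 regrets: 0.0, 0.0, 0.0, 6.3 → max 6.3
A3 regrets: 8.5, 7.4, 0.5, 8.5 → max 8.5
A4 regrets: 4.6, 5.8, 3.7, 0.0 → max 5.8
A5 regrets: 0.0, 2.3, 9.4, 3.6 → max 9.4
A6 regrets: 8.8, 1.5, 1.0, 5.5 → max 8.8
Smallest max regret = 5.8 → A4.

laplace → A2; minimax regret → A4 (disagree)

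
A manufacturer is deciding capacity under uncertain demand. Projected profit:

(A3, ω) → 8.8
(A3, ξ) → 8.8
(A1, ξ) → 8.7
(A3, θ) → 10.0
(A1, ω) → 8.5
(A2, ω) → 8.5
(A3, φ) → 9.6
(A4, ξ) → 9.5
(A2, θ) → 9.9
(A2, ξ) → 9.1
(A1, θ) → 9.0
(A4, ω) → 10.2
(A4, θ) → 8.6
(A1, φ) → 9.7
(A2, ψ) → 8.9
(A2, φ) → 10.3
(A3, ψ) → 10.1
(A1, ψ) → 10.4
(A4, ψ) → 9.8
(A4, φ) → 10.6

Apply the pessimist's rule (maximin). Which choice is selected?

Row minima: A1=8.5, A2=8.5, A3=8.8, A4=8.6
Best worst-case = 8.8 → A3.

A3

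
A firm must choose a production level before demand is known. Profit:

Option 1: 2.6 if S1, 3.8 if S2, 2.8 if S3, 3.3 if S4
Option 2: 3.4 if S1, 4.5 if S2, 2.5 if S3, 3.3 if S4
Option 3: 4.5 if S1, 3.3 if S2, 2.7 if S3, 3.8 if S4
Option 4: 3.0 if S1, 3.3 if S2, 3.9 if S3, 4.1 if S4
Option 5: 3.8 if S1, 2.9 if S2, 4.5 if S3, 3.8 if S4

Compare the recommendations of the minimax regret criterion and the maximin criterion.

Column bests: S1=4.5, S2=4.5, S3=4.5, S4=4.1.
Option 1 regrets: 1.9, 0.7, 1.7, 0.8 → max 1.9
Option 2 regrets: 1.1, 0.0, 2.0, 0.8 → max 2.0
Option 3 regrets: 0.0, 1.2, 1.8, 0.3 → max 1.8
Option 4 regrets: 1.5, 1.2, 0.6, 0.0 → max 1.5
Option 5 regrets: 0.7, 1.6, 0.0, 0.3 → max 1.6
Smallest max regret = 1.5 → Option 4.
Row minima: Option 1=2.6, Option 2=2.5, Option 3=2.7, Option 4=3.0, Option 5=2.9
Best worst-case = 3.0 → Option 4.

minimax regret → Option 4; maximin → Option 4 (agree)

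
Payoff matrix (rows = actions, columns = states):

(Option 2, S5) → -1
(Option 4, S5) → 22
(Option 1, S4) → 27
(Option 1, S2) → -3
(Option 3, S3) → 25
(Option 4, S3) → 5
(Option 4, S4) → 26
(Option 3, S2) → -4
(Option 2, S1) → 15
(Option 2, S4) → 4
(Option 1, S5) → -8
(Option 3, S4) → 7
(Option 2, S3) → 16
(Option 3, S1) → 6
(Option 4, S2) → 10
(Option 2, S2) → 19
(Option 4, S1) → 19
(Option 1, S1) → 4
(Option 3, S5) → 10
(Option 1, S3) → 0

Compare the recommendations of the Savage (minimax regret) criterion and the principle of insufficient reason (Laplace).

Column bests: S1=19, S2=19, S3=25, S4=27, S5=22.
Option 1 regrets: 15, 22, 25, 0, 30 → max 30
Option 2 regrets: 4, 0, 9, 23, 23 → max 23
Option 3 regrets: 13, 23, 0, 20, 12 → max 23
Option 4 regrets: 0, 9, 20, 1, 0 → max 20
Smallest max regret = 20 → Option 4.
Row averages: Option 1=4, Option 2=10.6, Option 3=8.8, Option 4=16.4
Highest average = 16.4 → Option 4.

minimax regret → Option 4; laplace → Option 4 (agree)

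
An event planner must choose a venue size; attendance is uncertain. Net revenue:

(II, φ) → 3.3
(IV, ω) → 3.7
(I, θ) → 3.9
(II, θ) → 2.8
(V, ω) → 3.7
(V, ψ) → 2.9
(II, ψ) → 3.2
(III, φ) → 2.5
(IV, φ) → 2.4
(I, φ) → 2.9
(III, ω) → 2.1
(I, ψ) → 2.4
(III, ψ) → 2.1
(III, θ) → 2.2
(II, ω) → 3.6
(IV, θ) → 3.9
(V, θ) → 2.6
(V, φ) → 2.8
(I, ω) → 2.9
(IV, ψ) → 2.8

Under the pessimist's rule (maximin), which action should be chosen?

Row minima: I=2.4, II=2.8, III=2.1, IV=2.4, V=2.6
Best worst-case = 2.8 → II.

II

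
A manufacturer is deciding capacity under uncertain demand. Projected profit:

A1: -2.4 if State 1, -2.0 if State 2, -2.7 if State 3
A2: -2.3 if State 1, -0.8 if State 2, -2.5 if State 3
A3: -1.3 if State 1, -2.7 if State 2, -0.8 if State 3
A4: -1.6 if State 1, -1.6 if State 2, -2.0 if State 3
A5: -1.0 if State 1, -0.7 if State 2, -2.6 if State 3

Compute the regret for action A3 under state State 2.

Best payoff under State 2 is -0.7.
Regret = -0.7 − (-2.7) = 2.0.

2.0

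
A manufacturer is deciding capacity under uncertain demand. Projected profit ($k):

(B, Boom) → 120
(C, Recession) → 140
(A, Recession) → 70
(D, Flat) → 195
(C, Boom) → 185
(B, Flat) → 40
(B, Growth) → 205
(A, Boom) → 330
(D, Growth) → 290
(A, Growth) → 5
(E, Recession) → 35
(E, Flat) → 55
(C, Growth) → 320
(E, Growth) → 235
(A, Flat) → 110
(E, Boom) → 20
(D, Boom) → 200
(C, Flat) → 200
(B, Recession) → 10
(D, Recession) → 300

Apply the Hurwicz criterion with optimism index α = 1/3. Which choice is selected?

D

A: 1/3·330 + 2/3·5 = 340/3
B: 1/3·205 + 2/3·10 = 75
C: 1/3·320 + 2/3·140 = 200
D: 1/3·300 + 2/3·195 = 230
E: 1/3·235 + 2/3·20 = 275/3
Highest Hurwicz score = 230 → D.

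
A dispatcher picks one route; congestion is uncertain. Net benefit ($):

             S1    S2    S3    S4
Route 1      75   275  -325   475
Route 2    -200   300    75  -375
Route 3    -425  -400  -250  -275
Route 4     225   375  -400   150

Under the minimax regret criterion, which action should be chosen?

Column bests: S1=225, S2=375, S3=75, S4=475.
Route 1 regrets: 150, 100, 400, 0 → max 400
Route 2 regrets: 425, 75, 0, 850 → max 850
Route 3 regrets: 650, 775, 325, 750 → max 775
Route 4 regrets: 0, 0, 475, 325 → max 475
Smallest max regret = 400 → Route 1.

Route 1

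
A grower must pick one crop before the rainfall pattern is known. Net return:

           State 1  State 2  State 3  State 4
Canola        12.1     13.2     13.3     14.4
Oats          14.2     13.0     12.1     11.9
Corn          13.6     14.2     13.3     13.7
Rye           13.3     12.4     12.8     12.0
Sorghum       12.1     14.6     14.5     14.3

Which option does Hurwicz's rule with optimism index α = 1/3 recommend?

Corn

Canola: 1/3·14.4 + 2/3·12.1 = 193/15
Oats: 1/3·14.2 + 2/3·11.9 = 38/3
Corn: 1/3·14.2 + 2/3·13.3 = 13.6
Rye: 1/3·13.3 + 2/3·12.0 = 373/30
Sorghum: 1/3·14.6 + 2/3·12.1 = 194/15
Highest Hurwicz score = 13.6 → Corn.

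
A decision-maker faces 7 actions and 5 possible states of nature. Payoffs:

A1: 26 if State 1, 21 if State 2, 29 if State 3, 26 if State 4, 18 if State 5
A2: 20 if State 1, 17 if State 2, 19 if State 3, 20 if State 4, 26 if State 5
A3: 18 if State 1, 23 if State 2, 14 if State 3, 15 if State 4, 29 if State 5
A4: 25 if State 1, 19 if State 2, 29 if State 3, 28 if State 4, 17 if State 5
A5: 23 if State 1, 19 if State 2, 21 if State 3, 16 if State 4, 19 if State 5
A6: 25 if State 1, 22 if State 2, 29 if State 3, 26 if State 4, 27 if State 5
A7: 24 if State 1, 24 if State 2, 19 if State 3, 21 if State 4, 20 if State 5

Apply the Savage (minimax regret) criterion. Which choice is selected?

Column bests: State 1=26, State 2=24, State 3=29, State 4=28, State 5=29.
A1 regrets: 0, 3, 0, 2, 11 → max 11
A2 regrets: 6, 7, 10, 8, 3 → max 10
A3 regrets: 8, 1, 15, 13, 0 → max 15
A4 regrets: 1, 5, 0, 0, 12 → max 12
A5 regrets: 3, 5, 8, 12, 10 → max 12
A6 regrets: 1, 2, 0, 2, 2 → max 2
A7 regrets: 2, 0, 10, 7, 9 → max 10
Smallest max regret = 2 → A6.

A6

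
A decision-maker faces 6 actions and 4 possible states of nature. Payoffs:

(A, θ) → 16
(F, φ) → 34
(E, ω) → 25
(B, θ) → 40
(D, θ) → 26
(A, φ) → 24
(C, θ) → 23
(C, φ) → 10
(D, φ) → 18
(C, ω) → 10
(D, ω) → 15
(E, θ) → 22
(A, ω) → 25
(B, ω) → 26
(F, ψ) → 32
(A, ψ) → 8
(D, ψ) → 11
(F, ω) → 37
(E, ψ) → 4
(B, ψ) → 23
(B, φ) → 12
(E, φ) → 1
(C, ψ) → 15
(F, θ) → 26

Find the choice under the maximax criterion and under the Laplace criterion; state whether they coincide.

maximax → B; laplace → F (disagree)

Row maxima: A=25, B=40, C=23, D=26, E=25, F=37
Best best-case = 40 → B.
Row averages: A=18.25, B=25.25, C=14.5, D=17.5, E=13, F=32.25
Highest average = 32.25 → F.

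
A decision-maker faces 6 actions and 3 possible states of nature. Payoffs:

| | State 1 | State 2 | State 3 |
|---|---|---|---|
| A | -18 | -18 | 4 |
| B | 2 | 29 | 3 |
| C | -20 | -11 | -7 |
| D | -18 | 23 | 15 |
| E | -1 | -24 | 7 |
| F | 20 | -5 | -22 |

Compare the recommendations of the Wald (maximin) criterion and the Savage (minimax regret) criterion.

maximin → B; minimax regret → B (agree)

Row minima: A=-18, B=2, C=-20, D=-18, E=-24, F=-22
Best worst-case = 2 → B.
Column bests: State 1=20, State 2=29, State 3=15.
A regrets: 38, 47, 11 → max 47
B regrets: 18, 0, 12 → max 18
C regrets: 40, 40, 22 → max 40
D regrets: 38, 6, 0 → max 38
E regrets: 21, 53, 8 → max 53
F regrets: 0, 34, 37 → max 37
Smallest max regret = 18 → B.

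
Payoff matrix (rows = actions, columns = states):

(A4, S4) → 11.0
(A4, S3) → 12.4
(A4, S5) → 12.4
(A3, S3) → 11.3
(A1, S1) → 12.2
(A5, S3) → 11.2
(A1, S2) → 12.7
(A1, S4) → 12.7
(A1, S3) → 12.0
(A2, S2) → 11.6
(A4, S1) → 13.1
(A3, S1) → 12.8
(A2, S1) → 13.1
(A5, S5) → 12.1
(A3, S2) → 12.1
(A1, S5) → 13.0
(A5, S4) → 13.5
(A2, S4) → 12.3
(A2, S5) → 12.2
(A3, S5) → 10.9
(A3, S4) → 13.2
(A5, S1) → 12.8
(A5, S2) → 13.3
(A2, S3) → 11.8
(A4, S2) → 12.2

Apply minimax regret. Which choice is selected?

A1

Column bests: S1=13.1, S2=13.3, S3=12.4, S4=13.5, S5=13.0.
A1 regrets: 0.9, 0.6, 0.4, 0.8, 0.0 → max 0.9
A2 regrets: 0.0, 1.7, 0.6, 1.2, 0.8 → max 1.7
A3 regrets: 0.3, 1.2, 1.1, 0.3, 2.1 → max 2.1
A4 regrets: 0.0, 1.1, 0.0, 2.5, 0.6 → max 2.5
A5 regrets: 0.3, 0.0, 1.2, 0.0, 0.9 → max 1.2
Smallest max regret = 0.9 → A1.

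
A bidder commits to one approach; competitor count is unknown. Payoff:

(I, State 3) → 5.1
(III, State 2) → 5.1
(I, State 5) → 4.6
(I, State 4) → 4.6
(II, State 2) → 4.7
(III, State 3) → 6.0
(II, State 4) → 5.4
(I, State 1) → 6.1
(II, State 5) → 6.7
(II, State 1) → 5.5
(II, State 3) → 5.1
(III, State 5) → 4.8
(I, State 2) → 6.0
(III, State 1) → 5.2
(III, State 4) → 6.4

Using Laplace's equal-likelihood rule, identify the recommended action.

Row averages: I=5.28, II=5.48, III=5.5
Highest average = 5.5 → III.

III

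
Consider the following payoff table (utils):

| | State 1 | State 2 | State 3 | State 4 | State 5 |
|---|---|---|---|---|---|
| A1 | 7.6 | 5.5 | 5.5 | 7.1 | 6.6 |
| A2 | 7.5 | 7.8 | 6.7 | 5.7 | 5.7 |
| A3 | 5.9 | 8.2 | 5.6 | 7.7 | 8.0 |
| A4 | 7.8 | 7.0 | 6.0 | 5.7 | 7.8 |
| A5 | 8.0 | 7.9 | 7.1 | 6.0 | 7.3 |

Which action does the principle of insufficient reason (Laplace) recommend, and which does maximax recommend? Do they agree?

laplace → A5; maximax → A3 (disagree)

Row averages: A1=6.46, A2=6.68, A3=7.08, A4=6.86, A5=7.26
Highest average = 7.26 → A5.
Row maxima: A1=7.6, A2=7.8, A3=8.2, A4=7.8, A5=8.0
Best best-case = 8.2 → A3.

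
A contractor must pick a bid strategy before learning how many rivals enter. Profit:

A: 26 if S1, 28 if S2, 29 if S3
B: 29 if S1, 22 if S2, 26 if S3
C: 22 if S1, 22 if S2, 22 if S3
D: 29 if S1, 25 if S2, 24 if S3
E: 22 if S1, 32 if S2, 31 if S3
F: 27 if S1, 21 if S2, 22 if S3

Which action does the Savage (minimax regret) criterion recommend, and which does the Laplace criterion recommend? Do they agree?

Column bests: S1=29, S2=32, S3=31.
A regrets: 3, 4, 2 → max 4
B regrets: 0, 10, 5 → max 10
C regrets: 7, 10, 9 → max 10
D regrets: 0, 7, 7 → max 7
E regrets: 7, 0, 0 → max 7
F regrets: 2, 11, 9 → max 11
Smallest max regret = 4 → A.
Row averages: A=83/3, B=77/3, C=22, D=26, E=85/3, F=70/3
Highest average = 85/3 → E.

minimax regret → A; laplace → E (disagree)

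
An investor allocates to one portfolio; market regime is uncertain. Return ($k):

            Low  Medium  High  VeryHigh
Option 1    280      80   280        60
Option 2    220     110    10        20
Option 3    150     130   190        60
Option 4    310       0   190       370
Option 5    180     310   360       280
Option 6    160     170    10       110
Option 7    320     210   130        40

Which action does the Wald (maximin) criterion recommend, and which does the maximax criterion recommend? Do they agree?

Row minima: Option 1=60, Option 2=10, Option 3=60, Option 4=0, Option 5=180, Option 6=10, Option 7=40
Best worst-case = 180 → Option 5.
Row maxima: Option 1=280, Option 2=220, Option 3=190, Option 4=370, Option 5=360, Option 6=170, Option 7=320
Best best-case = 370 → Option 4.

maximin → Option 5; maximax → Option 4 (disagree)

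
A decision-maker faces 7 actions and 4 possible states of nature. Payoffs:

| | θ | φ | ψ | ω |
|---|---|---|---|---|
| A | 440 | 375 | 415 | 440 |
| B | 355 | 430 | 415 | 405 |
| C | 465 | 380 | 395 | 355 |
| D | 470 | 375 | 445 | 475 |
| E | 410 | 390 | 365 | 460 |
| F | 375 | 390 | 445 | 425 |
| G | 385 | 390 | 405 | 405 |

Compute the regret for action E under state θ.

60

Best payoff under θ is 470.
Regret = 470 − 410 = 60.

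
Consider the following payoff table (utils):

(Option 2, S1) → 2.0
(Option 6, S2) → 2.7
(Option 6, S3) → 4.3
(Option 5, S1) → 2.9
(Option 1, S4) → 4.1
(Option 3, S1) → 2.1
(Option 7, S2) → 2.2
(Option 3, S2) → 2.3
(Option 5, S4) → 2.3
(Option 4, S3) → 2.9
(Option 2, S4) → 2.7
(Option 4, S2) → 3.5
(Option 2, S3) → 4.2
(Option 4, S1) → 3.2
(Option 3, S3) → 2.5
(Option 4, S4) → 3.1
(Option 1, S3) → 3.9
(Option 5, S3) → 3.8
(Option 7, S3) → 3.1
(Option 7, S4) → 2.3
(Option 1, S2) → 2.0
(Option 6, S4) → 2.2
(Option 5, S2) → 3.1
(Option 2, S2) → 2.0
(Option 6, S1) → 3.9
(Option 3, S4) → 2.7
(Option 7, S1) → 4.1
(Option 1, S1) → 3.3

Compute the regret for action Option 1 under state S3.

0.4

Best payoff under S3 is 4.3.
Regret = 4.3 − 3.9 = 0.4.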